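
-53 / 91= -0.58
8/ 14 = 4/ 7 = 0.57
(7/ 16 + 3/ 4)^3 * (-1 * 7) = -48013/ 4096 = -11.72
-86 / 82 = -43 / 41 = -1.05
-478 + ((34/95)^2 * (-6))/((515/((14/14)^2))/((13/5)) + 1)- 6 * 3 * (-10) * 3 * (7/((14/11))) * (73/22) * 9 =515114478433/5839175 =88217.00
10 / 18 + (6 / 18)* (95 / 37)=470 / 333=1.41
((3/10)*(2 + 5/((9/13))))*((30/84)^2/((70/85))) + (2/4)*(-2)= -9409/16464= -0.57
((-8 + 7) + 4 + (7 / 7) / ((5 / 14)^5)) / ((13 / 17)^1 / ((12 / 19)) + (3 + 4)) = 111628596 / 5234375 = 21.33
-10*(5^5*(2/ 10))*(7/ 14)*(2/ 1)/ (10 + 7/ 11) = -68750/ 117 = -587.61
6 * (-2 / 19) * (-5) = 60 / 19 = 3.16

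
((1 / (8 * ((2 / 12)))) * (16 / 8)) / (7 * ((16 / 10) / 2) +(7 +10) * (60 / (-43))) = -645 / 7792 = -0.08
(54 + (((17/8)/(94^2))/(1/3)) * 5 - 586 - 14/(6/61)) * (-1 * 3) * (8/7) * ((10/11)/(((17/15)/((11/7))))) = 630887025/216482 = 2914.27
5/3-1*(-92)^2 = -25387/3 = -8462.33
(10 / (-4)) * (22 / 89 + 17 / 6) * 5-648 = -733189 / 1068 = -686.51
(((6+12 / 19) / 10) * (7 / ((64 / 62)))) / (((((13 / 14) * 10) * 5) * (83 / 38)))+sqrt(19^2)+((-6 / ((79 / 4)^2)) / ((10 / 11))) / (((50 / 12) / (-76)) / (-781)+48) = 4384513168335723481 / 230230773179134000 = 19.04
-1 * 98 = -98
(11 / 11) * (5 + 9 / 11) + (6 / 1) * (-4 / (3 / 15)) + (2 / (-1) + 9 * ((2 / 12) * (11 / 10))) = -25197 / 220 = -114.53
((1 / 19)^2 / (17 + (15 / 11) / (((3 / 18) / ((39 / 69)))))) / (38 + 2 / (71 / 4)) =1633 / 485857626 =0.00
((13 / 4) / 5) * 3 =39 / 20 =1.95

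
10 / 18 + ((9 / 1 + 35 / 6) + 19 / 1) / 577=6379 / 10386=0.61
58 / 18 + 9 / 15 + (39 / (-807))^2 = 12453697 / 3256245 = 3.82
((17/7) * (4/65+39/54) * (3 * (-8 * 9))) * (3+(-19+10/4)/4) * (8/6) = 40086/65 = 616.71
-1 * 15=-15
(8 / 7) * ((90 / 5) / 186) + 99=21507 / 217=99.11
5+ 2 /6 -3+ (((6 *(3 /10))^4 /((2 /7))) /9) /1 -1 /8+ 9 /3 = 139361 /15000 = 9.29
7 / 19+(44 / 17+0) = 955 / 323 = 2.96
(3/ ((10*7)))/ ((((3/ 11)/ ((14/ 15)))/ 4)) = 44/ 75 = 0.59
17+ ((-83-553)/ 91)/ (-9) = 4853/ 273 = 17.78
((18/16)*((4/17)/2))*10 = 1.32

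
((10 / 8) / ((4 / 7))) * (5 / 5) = 35 / 16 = 2.19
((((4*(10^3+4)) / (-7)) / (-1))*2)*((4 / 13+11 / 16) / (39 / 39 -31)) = -17319 / 455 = -38.06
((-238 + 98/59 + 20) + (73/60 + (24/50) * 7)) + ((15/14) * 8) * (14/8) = -3482693/17700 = -196.76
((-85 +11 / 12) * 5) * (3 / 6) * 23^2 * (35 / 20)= -18681635 / 96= -194600.36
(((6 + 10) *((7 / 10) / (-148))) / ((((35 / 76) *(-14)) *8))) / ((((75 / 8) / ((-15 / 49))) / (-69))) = 5244 / 1586375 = 0.00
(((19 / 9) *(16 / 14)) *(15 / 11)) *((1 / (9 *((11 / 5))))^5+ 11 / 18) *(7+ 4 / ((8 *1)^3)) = 330157506466255 / 23432394829536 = 14.09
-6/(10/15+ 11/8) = -144/49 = -2.94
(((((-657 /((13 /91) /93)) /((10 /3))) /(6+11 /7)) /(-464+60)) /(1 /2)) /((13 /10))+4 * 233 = 138695743 /139178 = 996.53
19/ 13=1.46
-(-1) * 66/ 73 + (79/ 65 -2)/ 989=4239087/ 4692805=0.90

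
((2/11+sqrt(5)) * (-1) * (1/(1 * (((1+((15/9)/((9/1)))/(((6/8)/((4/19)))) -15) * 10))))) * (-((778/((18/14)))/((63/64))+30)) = -496109 * sqrt(5)/107330 -496109/590315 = -11.18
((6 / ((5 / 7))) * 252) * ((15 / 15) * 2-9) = -74088 / 5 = -14817.60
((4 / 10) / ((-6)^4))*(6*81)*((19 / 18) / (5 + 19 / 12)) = 19 / 790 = 0.02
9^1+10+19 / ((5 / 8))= 247 / 5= 49.40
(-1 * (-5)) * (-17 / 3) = -85 / 3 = -28.33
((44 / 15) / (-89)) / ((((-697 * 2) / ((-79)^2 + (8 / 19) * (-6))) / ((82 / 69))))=5215364 / 29753145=0.18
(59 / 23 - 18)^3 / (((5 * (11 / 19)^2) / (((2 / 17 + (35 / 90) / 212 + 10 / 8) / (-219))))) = 3931088625175 / 286515037512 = 13.72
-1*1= -1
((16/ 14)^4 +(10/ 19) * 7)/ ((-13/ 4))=-983576/ 593047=-1.66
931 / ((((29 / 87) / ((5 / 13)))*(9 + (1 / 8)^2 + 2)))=59584 / 611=97.52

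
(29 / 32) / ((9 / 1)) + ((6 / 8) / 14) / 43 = 8837 / 86688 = 0.10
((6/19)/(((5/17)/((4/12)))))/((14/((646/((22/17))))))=4913/385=12.76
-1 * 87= -87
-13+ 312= 299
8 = 8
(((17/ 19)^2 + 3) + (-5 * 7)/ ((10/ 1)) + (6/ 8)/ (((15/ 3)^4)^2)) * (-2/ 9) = -169532333/ 2538281250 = -0.07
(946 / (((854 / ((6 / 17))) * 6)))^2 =223729 / 52693081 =0.00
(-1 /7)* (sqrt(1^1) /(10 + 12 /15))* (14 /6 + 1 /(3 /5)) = -10 /189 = -0.05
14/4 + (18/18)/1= 9/2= 4.50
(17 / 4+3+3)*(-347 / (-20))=177.84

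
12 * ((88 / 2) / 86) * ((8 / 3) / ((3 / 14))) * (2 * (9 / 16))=3696 / 43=85.95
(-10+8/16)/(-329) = 19/658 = 0.03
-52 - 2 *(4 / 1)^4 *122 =-62516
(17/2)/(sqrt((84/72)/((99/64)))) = 51 * sqrt(462)/112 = 9.79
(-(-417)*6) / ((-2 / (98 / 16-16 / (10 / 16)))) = 974529 / 40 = 24363.22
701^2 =491401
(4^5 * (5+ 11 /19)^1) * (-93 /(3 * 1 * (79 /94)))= -210724.33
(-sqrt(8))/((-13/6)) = 12* sqrt(2)/13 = 1.31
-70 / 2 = -35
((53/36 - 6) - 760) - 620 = -49843/36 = -1384.53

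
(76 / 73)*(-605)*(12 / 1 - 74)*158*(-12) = -5405040960 / 73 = -74041656.99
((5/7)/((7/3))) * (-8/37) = -120/1813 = -0.07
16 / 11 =1.45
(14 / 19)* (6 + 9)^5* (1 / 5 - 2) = -19136250 / 19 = -1007171.05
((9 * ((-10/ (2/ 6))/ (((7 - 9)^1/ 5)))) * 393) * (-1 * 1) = -265275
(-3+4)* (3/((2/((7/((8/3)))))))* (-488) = -1921.50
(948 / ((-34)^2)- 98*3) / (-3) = 28243 / 289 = 97.73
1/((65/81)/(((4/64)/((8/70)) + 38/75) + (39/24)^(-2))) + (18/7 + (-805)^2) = 79728347754437/123032000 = 648029.36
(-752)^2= 565504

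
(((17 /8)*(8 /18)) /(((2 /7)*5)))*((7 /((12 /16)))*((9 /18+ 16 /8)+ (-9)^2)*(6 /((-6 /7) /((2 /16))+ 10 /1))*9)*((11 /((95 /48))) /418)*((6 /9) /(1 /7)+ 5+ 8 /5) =658273252 /496375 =1326.16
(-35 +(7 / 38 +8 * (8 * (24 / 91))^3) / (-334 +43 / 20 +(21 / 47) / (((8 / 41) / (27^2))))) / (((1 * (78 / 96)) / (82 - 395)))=13461.38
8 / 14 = 4 / 7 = 0.57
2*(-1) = -2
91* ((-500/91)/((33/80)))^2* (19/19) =16145.47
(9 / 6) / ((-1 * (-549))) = 1 / 366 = 0.00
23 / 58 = 0.40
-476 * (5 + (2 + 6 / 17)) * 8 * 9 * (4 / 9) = -112000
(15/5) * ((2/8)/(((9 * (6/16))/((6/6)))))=2/9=0.22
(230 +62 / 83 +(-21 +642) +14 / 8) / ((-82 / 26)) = -3683693 / 13612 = -270.62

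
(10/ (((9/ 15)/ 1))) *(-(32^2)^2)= -52428800/ 3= -17476266.67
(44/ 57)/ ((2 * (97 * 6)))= 0.00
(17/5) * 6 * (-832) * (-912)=77395968/5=15479193.60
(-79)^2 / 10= 6241 / 10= 624.10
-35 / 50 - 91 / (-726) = -1043 / 1815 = -0.57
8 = 8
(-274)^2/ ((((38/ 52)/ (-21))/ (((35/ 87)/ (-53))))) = 478234120/ 29203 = 16376.20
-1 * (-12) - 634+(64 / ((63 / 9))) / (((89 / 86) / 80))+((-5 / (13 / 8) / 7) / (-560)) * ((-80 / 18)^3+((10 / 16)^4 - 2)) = 28677898363105 / 338568781824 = 84.70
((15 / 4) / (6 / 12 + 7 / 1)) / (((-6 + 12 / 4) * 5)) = -1 / 30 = -0.03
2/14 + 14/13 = 111/91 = 1.22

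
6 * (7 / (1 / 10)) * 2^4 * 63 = 423360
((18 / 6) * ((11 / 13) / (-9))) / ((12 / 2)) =-11 / 234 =-0.05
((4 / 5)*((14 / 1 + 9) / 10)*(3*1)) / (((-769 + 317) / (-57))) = 3933 / 5650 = 0.70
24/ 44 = 6/ 11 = 0.55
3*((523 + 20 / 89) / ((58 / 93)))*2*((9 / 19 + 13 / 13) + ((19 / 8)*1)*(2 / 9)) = 1976256913 / 196156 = 10074.92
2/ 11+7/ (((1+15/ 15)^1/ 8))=310/ 11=28.18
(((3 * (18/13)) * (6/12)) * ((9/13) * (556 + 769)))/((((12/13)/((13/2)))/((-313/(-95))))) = 6718545/152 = 44200.95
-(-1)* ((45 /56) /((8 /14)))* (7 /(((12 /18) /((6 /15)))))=189 /32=5.91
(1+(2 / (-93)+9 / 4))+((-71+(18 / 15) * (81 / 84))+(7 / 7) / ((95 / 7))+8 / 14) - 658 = -179095513 / 247380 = -723.97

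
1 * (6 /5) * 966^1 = 5796 /5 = 1159.20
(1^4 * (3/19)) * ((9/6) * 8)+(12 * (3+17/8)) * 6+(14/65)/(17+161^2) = 5940515428/16016715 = 370.89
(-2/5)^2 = 4/25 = 0.16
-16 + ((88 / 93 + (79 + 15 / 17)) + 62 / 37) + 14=4709258 / 58497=80.50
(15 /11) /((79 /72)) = 1080 /869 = 1.24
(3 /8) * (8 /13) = 3 /13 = 0.23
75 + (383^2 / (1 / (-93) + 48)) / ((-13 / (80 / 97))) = -669277935 / 5627843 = -118.92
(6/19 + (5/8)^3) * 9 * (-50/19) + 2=-1040743/92416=-11.26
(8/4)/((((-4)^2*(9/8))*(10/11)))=11/90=0.12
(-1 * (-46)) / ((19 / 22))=1012 / 19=53.26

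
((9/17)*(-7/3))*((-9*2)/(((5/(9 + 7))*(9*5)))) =672/425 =1.58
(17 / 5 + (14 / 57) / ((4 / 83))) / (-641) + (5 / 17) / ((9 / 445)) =270735757 / 18633870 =14.53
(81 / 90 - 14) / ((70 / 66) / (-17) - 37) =73491 / 207920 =0.35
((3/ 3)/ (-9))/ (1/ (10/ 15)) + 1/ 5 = 17/ 135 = 0.13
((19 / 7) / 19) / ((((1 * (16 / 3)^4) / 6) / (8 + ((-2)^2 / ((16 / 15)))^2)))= 85779 / 3670016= 0.02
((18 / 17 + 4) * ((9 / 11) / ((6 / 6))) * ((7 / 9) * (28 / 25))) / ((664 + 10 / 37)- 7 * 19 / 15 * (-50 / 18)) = 16839144 / 3217386425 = 0.01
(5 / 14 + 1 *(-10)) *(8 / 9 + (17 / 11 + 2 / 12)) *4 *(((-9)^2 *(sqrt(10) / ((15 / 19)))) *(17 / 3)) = -184451.75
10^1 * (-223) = -2230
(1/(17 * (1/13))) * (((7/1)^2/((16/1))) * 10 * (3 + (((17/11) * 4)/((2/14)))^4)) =163507477721315/1991176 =82116034.81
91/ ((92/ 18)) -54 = -1665/ 46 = -36.20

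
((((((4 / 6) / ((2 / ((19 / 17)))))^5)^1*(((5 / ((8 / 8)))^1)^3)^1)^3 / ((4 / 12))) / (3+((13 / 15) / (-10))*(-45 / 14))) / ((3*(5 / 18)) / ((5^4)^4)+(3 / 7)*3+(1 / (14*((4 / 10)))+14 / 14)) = 0.27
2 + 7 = 9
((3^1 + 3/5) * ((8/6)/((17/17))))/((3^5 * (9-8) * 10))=4/2025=0.00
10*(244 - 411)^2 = 278890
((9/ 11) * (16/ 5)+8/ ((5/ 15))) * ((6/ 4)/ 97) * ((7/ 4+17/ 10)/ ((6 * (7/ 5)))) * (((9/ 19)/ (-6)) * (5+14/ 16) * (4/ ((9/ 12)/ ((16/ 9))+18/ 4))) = -1582584/ 24834425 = -0.06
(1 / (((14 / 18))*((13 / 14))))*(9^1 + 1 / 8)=657 / 52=12.63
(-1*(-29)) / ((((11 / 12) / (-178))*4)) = -15486 / 11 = -1407.82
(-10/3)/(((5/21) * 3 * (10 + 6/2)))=-0.36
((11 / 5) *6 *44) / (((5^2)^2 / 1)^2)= 2904 / 1953125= 0.00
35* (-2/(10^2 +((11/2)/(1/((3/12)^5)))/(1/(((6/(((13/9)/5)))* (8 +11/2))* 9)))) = -0.62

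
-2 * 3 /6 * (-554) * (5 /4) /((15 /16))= 2216 /3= 738.67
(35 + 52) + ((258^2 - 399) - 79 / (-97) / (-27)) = 173513909 / 2619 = 66251.97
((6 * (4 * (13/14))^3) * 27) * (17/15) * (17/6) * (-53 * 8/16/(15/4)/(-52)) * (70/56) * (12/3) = 31062876/1715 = 18112.46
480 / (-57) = -160 / 19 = -8.42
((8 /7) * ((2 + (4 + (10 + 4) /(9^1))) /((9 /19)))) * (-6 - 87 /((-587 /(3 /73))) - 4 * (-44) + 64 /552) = 3101.20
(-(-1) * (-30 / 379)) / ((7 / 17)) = -0.19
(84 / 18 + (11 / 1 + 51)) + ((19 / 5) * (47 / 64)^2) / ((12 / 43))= 74.01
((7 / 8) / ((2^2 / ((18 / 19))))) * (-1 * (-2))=63 / 152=0.41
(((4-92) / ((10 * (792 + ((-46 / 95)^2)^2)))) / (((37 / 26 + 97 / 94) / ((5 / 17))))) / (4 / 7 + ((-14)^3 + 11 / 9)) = 7074475485 / 14574578238934136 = 0.00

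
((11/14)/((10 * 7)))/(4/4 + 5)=11/5880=0.00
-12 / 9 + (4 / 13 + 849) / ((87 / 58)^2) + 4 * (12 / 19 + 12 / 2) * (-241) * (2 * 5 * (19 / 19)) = -141276728 / 2223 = -63552.28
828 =828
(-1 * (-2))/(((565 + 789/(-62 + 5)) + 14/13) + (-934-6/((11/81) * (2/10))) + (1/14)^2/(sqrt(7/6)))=-398796058749088/120172062402561623-1446889444 * sqrt(42)/360516187207684869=-0.00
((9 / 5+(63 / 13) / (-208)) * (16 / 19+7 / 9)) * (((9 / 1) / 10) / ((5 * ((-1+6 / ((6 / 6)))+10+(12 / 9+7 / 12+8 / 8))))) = 0.03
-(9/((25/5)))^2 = -81/25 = -3.24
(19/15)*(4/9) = 76/135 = 0.56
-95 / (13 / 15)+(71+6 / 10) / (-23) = -168529 / 1495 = -112.73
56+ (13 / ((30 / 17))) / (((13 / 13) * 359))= 56.02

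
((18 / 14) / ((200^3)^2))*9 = 81 / 448000000000000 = 0.00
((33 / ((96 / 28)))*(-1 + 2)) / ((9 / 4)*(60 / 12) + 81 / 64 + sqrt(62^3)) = -493416 / 975549887 + 2444288*sqrt(62) / 975549887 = 0.02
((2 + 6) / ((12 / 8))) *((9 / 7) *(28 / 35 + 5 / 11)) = 3312 / 385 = 8.60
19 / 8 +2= 35 / 8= 4.38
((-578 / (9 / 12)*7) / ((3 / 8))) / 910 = -9248 / 585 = -15.81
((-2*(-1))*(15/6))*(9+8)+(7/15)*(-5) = 248/3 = 82.67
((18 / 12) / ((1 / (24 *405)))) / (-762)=-2430 / 127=-19.13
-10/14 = -5/7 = -0.71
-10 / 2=-5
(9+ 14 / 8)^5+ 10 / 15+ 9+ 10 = 441085745 / 3072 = 143582.60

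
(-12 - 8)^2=400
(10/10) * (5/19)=5/19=0.26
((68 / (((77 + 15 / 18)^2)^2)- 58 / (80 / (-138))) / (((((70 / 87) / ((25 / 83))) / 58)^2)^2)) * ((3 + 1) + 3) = 68864530988355130263164812875 / 442421234378651149636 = 155653765.32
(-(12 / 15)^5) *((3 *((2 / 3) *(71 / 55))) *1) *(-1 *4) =581632 / 171875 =3.38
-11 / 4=-2.75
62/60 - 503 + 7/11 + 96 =-133759/330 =-405.33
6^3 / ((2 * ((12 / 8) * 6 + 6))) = 36 / 5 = 7.20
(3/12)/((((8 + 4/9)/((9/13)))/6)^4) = 3486784401/238214277184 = 0.01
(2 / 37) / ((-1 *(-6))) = 1 / 111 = 0.01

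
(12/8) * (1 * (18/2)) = 13.50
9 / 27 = 1 / 3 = 0.33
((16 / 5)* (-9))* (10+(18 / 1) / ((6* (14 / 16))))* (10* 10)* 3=-812160 / 7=-116022.86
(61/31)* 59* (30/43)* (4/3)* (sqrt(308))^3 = 88679360* sqrt(77)/1333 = 583764.61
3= 3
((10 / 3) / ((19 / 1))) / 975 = 0.00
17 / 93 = 0.18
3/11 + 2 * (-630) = -13857/11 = -1259.73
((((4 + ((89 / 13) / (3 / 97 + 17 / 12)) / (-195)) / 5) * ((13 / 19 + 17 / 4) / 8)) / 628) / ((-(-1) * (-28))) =-530697 / 19027769488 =-0.00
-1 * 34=-34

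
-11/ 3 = -3.67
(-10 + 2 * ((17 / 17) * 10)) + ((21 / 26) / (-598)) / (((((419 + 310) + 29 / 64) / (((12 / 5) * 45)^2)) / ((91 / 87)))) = 4038911774 / 404805635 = 9.98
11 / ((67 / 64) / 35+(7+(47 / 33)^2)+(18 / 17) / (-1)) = 456160320 / 331734451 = 1.38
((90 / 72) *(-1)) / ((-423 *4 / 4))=5 / 1692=0.00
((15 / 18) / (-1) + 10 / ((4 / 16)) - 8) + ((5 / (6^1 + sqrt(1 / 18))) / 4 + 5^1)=141209 / 3882 - 15 * sqrt(2) / 2588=36.37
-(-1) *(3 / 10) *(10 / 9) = 1 / 3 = 0.33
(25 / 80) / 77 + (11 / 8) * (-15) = -25405 / 1232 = -20.62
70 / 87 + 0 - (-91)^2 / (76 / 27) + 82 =-18904565 / 6612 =-2859.13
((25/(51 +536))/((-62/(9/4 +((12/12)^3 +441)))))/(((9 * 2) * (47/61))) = -2709925/123157296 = -0.02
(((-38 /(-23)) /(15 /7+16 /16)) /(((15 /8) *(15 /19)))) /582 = 10108 /16565175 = 0.00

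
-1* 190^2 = -36100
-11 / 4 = -2.75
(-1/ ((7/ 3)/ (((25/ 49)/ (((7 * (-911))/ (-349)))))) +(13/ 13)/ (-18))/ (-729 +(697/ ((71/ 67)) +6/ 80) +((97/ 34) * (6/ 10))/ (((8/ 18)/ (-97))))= 1234139395/ 8129565669834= 0.00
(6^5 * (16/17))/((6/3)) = 3659.29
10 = 10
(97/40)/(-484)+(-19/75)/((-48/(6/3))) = 4831/871200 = 0.01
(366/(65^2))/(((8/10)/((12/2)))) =549/845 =0.65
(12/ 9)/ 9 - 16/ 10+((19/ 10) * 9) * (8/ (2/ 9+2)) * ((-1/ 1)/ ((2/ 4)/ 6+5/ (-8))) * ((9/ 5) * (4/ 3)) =11903564/ 43875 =271.31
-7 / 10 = -0.70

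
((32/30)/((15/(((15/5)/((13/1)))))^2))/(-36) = -4/570375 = -0.00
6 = 6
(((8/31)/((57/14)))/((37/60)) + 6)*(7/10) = 465493/108965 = 4.27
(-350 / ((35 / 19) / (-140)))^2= 707560000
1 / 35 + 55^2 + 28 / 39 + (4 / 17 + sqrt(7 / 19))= sqrt(133) / 19 + 70217908 / 23205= 3026.59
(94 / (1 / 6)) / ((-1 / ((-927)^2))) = -484661556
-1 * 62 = -62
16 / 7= 2.29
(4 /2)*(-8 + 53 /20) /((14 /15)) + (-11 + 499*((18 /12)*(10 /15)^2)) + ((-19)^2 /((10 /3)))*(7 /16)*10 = 263429 /336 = 784.01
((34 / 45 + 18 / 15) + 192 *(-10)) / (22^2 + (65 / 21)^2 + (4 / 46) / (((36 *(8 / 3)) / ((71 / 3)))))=-1556377984 / 400528355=-3.89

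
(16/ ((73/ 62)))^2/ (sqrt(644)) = 492032*sqrt(161)/ 857969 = 7.28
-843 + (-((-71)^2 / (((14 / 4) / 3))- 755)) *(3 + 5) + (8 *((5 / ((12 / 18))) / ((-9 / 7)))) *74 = -689287 / 21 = -32823.19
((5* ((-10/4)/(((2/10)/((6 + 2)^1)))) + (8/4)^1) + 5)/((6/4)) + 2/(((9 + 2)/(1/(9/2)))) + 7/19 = -617453/1881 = -328.26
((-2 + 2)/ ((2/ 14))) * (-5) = 0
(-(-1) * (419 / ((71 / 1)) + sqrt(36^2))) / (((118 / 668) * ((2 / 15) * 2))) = 7452375 / 8378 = 889.52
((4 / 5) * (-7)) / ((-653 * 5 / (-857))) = -23996 / 16325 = -1.47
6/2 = 3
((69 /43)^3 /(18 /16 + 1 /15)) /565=7884216 /1284753613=0.01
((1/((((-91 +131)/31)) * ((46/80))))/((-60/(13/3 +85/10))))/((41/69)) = -2387/4920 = -0.49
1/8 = 0.12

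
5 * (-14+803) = 3945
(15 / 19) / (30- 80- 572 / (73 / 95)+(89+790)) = 365 / 39121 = 0.01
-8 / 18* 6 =-8 / 3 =-2.67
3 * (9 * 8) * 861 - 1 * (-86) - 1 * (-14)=186076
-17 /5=-3.40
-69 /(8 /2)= -69 /4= -17.25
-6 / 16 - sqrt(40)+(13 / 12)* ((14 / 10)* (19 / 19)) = -5.18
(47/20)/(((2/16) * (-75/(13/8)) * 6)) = -611/9000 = -0.07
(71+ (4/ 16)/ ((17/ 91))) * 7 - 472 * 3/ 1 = -61855/ 68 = -909.63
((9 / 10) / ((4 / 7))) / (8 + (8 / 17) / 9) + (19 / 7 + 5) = 389799 / 49280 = 7.91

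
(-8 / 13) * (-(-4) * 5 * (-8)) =1280 / 13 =98.46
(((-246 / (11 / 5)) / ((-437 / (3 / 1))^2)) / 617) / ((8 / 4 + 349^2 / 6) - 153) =-13284 / 31338561553937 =-0.00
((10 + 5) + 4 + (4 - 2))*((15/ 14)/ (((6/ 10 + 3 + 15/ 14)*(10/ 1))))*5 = 2.41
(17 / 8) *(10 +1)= 187 / 8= 23.38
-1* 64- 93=-157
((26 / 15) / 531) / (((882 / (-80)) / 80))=-16640 / 702513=-0.02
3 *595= 1785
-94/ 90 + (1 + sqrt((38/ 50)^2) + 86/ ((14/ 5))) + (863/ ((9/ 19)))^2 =47051227093/ 14175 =3319310.55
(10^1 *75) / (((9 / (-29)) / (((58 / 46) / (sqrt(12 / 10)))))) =-105125 *sqrt(30) / 207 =-2781.61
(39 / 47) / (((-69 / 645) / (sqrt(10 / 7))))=-9.27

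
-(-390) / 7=390 / 7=55.71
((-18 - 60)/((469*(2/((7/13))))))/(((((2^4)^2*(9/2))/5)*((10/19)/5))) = -95/51456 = -0.00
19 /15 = 1.27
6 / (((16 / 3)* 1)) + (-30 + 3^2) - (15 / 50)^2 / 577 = -2293593 / 115400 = -19.88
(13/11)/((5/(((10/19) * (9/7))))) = 234/1463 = 0.16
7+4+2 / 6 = 34 / 3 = 11.33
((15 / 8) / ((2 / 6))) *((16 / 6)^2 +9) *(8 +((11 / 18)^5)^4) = 73940257798843579517743451525 / 101985889731168625395499008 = 725.00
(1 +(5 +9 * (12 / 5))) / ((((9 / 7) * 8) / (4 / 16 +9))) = 5957 / 240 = 24.82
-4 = -4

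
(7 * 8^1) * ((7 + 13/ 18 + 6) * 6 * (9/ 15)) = 13832/ 5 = 2766.40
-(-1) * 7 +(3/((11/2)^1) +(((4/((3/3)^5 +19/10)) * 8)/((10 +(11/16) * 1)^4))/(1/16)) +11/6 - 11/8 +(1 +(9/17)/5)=9.12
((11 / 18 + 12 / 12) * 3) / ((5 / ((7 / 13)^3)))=9947 / 65910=0.15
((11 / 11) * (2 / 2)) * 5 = 5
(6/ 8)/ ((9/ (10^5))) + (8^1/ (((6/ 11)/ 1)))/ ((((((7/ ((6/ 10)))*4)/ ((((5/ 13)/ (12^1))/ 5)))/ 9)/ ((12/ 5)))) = 56875297/ 6825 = 8333.38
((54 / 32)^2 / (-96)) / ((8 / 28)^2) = -11907 / 32768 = -0.36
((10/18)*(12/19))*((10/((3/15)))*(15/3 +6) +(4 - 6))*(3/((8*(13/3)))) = 4110/247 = 16.64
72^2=5184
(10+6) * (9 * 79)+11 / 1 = 11387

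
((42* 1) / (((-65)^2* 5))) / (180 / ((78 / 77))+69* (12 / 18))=21 / 2362750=0.00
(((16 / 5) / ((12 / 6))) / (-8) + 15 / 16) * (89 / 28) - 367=-816829 / 2240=-364.66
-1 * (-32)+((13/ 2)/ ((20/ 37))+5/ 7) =12527/ 280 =44.74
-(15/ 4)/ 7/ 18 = -5/ 168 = -0.03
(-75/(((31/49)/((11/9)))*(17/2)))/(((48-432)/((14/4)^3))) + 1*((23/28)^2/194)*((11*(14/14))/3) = 22115206949/11542261248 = 1.92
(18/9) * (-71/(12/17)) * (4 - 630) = 377791/3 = 125930.33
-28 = -28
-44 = -44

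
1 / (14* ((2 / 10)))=5 / 14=0.36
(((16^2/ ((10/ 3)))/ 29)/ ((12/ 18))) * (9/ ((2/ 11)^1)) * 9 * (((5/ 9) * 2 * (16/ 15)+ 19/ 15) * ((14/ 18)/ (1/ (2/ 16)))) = 305844/ 725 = 421.85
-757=-757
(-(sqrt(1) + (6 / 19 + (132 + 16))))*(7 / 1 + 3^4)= -249656 / 19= -13139.79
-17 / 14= -1.21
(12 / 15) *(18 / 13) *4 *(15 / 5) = 864 / 65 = 13.29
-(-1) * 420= 420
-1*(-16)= 16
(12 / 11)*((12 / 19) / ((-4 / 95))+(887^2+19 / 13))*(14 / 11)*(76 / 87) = 43529606176 / 45617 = 954240.88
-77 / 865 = -0.09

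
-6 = -6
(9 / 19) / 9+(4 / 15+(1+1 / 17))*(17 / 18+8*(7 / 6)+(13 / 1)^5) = 21460589144 / 43605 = 492158.91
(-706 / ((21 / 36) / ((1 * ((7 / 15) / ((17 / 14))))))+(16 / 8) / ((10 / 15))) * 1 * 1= -39281 / 85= -462.13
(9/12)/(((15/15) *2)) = 3/8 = 0.38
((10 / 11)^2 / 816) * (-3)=-25 / 8228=-0.00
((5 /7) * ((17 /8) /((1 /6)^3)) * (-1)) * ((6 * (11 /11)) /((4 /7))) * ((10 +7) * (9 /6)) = -351135 /4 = -87783.75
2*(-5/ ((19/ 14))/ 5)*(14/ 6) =-196/ 57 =-3.44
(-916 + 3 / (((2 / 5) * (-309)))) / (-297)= 188701 / 61182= 3.08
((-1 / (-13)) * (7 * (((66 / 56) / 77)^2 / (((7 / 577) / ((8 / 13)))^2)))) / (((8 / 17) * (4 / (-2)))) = -50938137 / 147699916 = -0.34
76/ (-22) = -3.45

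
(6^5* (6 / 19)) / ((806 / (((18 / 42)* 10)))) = 699840 / 53599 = 13.06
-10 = -10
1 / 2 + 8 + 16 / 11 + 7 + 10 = 593 / 22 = 26.95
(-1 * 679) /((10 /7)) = -4753 /10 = -475.30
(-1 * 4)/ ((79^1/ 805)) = -3220/ 79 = -40.76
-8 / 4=-2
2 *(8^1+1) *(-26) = -468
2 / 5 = 0.40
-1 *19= -19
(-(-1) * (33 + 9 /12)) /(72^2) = 5 /768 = 0.01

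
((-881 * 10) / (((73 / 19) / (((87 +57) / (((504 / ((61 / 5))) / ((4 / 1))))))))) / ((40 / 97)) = -198089326 / 2555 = -77530.07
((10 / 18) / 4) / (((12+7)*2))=5 / 1368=0.00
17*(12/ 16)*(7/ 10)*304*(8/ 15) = 36176/ 25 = 1447.04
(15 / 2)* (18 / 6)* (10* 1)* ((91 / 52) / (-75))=-21 / 4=-5.25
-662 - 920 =-1582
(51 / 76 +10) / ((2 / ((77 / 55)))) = 5677 / 760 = 7.47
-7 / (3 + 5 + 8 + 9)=-7 / 25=-0.28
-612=-612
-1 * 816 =-816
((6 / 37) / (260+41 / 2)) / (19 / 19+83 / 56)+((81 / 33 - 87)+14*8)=26404386 / 961741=27.45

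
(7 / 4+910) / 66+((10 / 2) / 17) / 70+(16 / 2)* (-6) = -1073843 / 31416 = -34.18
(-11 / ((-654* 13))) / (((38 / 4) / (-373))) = -4103 / 80769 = -0.05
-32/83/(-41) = 32/3403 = 0.01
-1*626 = -626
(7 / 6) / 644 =1 / 552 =0.00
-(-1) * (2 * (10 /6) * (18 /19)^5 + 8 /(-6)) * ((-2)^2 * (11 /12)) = 98904124 /22284891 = 4.44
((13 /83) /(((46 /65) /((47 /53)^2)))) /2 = 1866605 /21449524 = 0.09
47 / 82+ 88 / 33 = 797 / 246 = 3.24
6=6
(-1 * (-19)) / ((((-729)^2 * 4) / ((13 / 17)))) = 0.00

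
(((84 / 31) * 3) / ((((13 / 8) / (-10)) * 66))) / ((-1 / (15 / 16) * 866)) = 1575 / 1919489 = 0.00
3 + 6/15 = 17/5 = 3.40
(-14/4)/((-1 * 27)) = 7/54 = 0.13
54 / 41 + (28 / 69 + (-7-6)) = -31903 / 2829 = -11.28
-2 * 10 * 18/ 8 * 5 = -225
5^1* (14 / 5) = 14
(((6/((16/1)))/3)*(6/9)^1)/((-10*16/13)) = -13/1920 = -0.01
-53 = -53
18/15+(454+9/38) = 86533/190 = 455.44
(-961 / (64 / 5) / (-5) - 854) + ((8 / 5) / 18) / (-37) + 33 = -85885951 / 106560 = -805.99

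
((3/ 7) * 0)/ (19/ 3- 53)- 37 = -37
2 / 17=0.12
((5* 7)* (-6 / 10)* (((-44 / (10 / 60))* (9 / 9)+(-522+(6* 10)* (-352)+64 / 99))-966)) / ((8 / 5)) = 9906155 / 33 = 300186.52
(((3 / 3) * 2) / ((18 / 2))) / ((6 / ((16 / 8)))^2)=0.02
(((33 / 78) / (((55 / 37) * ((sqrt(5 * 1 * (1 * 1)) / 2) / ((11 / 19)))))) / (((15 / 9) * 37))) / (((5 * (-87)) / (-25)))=11 * sqrt(5) / 179075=0.00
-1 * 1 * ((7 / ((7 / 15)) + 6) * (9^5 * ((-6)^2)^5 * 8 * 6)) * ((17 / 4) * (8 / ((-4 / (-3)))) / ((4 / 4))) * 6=-550651737558859776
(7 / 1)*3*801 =16821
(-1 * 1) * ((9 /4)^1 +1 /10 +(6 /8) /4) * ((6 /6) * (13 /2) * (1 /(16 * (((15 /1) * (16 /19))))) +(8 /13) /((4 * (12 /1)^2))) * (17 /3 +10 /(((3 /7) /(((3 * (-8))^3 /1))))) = 1955123417317 /71884800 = 27198.01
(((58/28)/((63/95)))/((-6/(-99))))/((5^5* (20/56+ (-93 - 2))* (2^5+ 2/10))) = -6061/1119956250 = -0.00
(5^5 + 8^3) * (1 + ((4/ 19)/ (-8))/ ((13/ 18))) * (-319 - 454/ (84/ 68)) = -137136722/ 57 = -2405907.40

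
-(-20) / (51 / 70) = 1400 / 51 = 27.45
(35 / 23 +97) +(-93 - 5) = 12 / 23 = 0.52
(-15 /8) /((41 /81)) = -1215 /328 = -3.70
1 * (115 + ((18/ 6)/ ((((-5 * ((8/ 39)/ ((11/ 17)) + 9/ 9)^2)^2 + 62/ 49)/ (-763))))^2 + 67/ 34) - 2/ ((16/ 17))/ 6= 13310137996629623883411176951171927/ 13147410665657293709141306205744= 1012.38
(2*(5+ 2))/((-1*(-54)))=7/27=0.26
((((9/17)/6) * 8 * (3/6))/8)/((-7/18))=-27/238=-0.11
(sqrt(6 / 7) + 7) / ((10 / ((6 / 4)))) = 3 * sqrt(42) / 140 + 21 / 20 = 1.19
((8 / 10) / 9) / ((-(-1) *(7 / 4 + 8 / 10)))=16 / 459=0.03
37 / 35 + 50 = 1787 / 35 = 51.06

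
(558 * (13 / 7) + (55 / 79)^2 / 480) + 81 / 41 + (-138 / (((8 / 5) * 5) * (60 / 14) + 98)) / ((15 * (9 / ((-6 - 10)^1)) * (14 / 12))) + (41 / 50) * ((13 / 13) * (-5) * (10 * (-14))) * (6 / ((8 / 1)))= 194903623861563 / 132689651360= 1468.87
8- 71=-63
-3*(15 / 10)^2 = -27 / 4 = -6.75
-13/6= -2.17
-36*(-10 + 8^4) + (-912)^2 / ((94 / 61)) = 18454680 / 47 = 392652.77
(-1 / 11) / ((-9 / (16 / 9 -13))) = -101 / 891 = -0.11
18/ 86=9/ 43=0.21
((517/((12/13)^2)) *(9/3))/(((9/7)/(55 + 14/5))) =176755579/2160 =81831.29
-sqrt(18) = -3 * sqrt(2) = -4.24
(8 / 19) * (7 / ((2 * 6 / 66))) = 308 / 19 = 16.21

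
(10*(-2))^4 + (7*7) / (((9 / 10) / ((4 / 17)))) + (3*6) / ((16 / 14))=97937479 / 612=160028.56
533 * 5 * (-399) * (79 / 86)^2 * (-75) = 497720530125 / 7396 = 67295907.26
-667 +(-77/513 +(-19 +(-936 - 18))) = -841397/513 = -1640.15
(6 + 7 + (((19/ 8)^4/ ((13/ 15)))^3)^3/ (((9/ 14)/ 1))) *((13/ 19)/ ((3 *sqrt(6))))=324195137247480366778438465407701092914831558182086109297 *sqrt(6)/ 45267077891876821287528451995747384343658496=17542830249495.55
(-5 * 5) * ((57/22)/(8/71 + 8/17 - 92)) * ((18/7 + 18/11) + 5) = 81297485/12461064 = 6.52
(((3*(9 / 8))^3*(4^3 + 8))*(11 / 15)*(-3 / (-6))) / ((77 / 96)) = 177147 / 140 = 1265.34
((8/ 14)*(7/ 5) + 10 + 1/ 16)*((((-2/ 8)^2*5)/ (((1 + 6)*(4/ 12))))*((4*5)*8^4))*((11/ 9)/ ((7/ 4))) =12235520/ 147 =83234.83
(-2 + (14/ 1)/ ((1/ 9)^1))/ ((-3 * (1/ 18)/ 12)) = -8928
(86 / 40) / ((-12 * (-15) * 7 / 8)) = 43 / 3150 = 0.01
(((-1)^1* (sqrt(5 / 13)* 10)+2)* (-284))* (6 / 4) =-852+4260* sqrt(65) / 13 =1789.94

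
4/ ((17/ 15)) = 60/ 17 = 3.53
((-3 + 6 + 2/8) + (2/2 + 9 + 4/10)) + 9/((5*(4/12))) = 381/20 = 19.05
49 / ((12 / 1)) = 49 / 12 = 4.08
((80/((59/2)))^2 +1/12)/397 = 310681/16583484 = 0.02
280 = 280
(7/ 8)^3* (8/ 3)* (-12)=-343/ 16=-21.44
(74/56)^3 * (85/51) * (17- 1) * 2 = 123.06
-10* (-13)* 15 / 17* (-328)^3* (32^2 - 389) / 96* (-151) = 68728296884000 / 17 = 4042840993176.47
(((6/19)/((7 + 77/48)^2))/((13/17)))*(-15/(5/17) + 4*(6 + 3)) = -3525120/42130543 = -0.08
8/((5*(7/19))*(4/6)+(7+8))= 456/925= 0.49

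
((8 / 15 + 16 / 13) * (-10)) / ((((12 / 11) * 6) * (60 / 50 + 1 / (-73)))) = -345290 / 151983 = -2.27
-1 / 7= -0.14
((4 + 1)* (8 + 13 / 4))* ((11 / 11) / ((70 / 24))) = 135 / 7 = 19.29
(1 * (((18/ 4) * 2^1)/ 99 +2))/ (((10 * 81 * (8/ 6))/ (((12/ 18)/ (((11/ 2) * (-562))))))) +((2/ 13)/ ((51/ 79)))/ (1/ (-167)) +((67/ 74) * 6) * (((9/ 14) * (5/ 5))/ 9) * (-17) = -146273089759627/ 3152816847180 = -46.39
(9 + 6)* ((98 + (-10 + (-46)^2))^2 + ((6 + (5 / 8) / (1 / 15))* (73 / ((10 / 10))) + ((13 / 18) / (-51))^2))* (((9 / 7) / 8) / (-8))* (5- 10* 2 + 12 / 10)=26907210024445 / 1331712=20204976.77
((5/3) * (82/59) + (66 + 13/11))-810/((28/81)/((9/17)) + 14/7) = -443994344/1882749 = -235.82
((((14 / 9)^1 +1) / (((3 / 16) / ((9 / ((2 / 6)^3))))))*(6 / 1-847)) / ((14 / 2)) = -2785392 / 7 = -397913.14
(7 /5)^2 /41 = 49 /1025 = 0.05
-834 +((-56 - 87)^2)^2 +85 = 418160852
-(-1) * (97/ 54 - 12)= -551/ 54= -10.20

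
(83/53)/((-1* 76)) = -83/4028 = -0.02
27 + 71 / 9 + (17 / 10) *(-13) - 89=-6859 / 90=-76.21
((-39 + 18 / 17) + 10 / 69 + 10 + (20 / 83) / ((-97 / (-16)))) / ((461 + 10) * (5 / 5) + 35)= -262127495 / 4778574438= -0.05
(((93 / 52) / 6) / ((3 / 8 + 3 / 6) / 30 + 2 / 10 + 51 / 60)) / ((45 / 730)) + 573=5833133 / 10101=577.48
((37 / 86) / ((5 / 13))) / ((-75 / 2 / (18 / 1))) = -2886 / 5375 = -0.54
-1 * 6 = -6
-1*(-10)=10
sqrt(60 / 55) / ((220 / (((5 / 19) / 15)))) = sqrt(33) / 68970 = 0.00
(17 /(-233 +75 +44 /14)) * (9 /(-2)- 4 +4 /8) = 238 /271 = 0.88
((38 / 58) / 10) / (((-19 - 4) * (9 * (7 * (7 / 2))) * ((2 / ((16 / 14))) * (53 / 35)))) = -76 / 15589791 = -0.00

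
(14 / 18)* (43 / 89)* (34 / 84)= 731 / 4806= 0.15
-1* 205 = -205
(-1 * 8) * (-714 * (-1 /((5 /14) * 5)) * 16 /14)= -91392 /25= -3655.68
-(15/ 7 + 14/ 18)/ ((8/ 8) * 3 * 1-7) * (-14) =-92/ 9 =-10.22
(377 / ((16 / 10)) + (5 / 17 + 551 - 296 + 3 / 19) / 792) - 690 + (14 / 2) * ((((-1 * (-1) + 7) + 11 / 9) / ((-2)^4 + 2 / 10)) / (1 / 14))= -398.26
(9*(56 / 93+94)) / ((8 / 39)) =514683 / 124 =4150.67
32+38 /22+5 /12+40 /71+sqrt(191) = sqrt(191)+325277 /9372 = 48.53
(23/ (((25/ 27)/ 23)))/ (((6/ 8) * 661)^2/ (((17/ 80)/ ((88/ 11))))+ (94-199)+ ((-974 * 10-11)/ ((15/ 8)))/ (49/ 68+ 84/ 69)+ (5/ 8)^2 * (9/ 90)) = 1755333504/ 28418804765665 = 0.00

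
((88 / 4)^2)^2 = 234256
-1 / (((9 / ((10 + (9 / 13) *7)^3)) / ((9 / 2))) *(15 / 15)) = -7189057 / 4394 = -1636.11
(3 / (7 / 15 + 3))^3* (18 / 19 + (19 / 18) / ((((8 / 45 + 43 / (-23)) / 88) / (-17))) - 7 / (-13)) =2167351718625 / 3577208128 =605.88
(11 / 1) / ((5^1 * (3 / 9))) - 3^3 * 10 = -1317 / 5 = -263.40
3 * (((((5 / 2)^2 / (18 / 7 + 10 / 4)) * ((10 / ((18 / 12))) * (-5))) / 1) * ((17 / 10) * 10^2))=-20950.70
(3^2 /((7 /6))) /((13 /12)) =648 /91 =7.12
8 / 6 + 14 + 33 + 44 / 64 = 2353 / 48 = 49.02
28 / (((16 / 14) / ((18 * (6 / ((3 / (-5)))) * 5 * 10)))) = -220500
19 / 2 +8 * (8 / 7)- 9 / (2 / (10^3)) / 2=-31239 / 14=-2231.36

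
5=5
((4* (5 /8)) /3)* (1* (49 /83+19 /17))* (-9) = -12.81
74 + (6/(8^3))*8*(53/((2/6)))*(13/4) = 122.45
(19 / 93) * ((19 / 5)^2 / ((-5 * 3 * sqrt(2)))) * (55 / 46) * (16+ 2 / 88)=-322373 * sqrt(2) / 171120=-2.66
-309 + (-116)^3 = -1561205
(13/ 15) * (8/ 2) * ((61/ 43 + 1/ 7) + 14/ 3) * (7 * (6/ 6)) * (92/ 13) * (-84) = -89844.49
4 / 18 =2 / 9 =0.22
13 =13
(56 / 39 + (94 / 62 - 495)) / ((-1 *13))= 594886 / 15717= 37.85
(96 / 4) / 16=3 / 2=1.50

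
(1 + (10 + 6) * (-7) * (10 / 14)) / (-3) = 79 / 3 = 26.33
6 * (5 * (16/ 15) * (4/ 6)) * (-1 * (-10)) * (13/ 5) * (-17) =-28288/ 3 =-9429.33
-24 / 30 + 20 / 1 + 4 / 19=1844 / 95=19.41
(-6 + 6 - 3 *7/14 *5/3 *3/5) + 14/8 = 1/4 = 0.25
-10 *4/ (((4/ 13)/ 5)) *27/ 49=-17550/ 49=-358.16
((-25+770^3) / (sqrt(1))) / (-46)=-456532975 / 46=-9924629.89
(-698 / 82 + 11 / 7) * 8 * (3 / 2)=-23904 / 287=-83.29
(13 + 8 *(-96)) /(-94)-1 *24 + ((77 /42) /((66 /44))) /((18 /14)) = -114343 /7614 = -15.02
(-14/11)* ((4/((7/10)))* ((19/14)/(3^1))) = -760/231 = -3.29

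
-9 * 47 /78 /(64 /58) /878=-4089 /730496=-0.01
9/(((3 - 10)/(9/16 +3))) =-513/112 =-4.58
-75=-75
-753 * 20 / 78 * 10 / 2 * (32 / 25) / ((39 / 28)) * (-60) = 8995840 / 169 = 53229.82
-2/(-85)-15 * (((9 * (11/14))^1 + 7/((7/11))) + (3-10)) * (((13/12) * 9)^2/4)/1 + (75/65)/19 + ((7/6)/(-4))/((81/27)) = -668208485239/169303680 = -3946.80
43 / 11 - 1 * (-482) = 485.91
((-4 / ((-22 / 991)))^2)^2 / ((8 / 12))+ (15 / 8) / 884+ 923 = 163699881563440319 / 103541152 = 1581012750.98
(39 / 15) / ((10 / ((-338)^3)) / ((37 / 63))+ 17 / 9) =83581024644 / 60721243045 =1.38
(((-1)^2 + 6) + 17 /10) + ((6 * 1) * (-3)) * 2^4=-2793 /10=-279.30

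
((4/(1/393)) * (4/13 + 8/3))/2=30392/13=2337.85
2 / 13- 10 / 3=-124 / 39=-3.18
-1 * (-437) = 437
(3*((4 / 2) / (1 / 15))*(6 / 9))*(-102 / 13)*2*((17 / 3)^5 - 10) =-1927700720 / 351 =-5492024.84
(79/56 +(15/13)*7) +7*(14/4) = 24743/728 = 33.99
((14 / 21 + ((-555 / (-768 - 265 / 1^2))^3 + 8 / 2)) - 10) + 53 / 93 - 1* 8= -1292534875844 / 102514173141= -12.61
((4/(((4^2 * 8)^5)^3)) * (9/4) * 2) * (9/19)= 81/385365782469381738054997774434304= 0.00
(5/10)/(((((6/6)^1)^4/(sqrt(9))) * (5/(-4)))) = -6/5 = -1.20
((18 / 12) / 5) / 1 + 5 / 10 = 4 / 5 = 0.80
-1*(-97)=97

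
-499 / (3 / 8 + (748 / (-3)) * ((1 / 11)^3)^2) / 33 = -58446872 / 1448915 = -40.34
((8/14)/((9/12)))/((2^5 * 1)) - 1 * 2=-1.98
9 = 9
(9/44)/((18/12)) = 3/22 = 0.14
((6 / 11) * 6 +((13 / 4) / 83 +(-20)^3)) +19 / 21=-7995.78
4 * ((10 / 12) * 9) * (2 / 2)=30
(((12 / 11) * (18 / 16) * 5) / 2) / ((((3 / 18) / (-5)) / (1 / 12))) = -675 / 88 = -7.67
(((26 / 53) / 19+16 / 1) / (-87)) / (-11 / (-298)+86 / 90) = -72136860 / 388662727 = -0.19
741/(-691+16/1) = -247/225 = -1.10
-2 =-2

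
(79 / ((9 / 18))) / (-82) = -79 / 41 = -1.93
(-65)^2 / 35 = 845 / 7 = 120.71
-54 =-54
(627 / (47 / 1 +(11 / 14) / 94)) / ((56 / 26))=127699 / 20621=6.19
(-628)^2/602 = 197192/301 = 655.12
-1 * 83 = -83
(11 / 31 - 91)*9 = -25290 / 31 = -815.81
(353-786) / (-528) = 433 / 528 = 0.82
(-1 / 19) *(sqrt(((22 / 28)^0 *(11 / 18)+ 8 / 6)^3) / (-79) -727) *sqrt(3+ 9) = sqrt(3) *(35 *sqrt(70)+ 6202764) / 81054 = 132.55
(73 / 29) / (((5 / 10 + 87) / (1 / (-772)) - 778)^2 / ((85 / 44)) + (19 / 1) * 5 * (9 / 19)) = 6205 / 5957281196109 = 0.00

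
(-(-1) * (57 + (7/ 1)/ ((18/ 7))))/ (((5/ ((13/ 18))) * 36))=2795/ 11664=0.24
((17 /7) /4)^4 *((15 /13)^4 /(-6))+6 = 209252863317 /35110380032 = 5.96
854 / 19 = 44.95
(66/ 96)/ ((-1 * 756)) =-11/ 12096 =-0.00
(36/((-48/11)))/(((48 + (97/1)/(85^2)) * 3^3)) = -79475/12488292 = -0.01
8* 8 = 64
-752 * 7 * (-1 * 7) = 36848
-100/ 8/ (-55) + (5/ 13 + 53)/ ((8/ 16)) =30601/ 286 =107.00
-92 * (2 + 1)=-276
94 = 94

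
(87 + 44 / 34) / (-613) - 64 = -668445 / 10421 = -64.14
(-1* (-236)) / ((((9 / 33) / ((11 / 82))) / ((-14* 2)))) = -399784 / 123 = -3250.28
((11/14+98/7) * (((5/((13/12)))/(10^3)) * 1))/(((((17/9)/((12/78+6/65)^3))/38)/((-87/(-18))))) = 1051149312/10621121875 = 0.10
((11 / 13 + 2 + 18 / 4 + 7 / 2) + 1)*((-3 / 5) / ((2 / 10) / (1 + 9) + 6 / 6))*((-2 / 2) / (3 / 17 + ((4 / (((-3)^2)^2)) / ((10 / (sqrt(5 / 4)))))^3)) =40775764329444375 / 1032632992757717 - 17391406725*sqrt(5) / 1032632992757717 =39.49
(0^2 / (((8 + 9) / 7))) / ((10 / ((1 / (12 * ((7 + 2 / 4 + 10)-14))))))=0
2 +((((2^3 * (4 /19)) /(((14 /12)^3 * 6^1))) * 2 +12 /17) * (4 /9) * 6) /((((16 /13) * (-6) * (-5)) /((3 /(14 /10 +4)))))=2.04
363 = 363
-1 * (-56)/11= 56/11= 5.09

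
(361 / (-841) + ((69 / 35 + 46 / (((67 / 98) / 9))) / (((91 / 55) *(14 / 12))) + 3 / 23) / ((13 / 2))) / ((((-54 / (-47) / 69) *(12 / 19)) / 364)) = 3220843098918827 / 1938224106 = 1661749.58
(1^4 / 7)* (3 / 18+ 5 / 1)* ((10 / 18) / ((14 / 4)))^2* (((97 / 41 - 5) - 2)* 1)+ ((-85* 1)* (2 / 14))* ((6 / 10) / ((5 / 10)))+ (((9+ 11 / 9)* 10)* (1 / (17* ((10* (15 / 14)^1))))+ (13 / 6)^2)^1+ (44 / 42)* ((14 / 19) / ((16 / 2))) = -205425442499 / 22075816140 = -9.31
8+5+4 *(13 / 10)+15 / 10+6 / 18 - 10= 10.03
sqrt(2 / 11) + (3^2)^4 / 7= sqrt(22) / 11 + 6561 / 7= 937.71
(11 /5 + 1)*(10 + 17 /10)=936 /25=37.44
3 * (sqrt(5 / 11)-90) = -270 + 3 * sqrt(55) / 11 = -267.98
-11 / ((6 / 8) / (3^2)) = -132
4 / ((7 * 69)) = 4 / 483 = 0.01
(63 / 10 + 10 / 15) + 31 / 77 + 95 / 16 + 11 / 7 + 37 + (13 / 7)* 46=2537429 / 18480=137.31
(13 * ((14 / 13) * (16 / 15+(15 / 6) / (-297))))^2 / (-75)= -2.93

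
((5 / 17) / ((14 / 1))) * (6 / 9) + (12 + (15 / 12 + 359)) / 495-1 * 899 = -211641889 / 235620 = -898.23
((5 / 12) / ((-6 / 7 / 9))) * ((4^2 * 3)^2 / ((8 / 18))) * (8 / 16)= -11340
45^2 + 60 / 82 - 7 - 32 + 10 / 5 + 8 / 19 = 1549550 / 779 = 1989.15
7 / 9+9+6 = 15.78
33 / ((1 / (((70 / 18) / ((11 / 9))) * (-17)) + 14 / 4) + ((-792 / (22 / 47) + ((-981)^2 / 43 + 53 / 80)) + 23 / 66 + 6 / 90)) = 445793040 / 279539896001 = 0.00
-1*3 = -3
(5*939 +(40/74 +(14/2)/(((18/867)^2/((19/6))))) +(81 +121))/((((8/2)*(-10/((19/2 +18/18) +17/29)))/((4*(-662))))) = 19161269218301/463536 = 41337176.01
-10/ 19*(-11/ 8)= 55/ 76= 0.72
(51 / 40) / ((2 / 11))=561 / 80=7.01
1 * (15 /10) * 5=15 /2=7.50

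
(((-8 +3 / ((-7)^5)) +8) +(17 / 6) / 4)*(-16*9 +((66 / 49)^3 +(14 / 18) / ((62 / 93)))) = -99.42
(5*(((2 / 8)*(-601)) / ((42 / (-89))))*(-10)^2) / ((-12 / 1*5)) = -1337225 / 504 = -2653.22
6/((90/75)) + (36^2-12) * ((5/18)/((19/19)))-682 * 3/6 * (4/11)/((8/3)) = 1891/6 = 315.17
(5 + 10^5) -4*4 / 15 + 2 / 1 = 1500089 / 15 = 100005.93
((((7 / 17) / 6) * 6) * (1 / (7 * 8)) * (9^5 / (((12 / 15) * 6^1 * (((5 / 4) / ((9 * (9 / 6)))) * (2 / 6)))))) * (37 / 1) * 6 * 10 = 6506244.60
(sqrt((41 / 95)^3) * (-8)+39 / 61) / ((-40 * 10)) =-39 / 24400+41 * sqrt(3895) / 451250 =0.00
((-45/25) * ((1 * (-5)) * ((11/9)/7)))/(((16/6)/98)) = 231/4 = 57.75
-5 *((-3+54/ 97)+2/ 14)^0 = -5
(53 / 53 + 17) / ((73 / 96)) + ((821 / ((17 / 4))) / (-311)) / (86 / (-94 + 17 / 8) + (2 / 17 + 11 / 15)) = 747467724 / 24133289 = 30.97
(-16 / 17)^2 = 256 / 289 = 0.89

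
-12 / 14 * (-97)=582 / 7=83.14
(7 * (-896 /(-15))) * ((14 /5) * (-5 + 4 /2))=-87808 /25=-3512.32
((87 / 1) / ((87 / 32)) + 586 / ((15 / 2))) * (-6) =-3304 / 5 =-660.80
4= 4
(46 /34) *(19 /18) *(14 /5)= 4.00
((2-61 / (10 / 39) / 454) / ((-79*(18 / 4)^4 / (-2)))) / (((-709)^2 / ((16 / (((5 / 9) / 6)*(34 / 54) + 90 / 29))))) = 49748224 / 54230125940752725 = 0.00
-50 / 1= -50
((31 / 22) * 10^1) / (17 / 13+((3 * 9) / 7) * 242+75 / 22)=0.02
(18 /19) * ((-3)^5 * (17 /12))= -12393 /38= -326.13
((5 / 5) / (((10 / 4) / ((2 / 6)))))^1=0.13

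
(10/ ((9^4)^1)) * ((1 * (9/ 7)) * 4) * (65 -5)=800/ 1701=0.47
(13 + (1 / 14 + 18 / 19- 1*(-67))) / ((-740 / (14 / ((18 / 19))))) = -21551 / 13320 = -1.62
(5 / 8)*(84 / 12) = 35 / 8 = 4.38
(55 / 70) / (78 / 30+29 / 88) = 2420 / 9023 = 0.27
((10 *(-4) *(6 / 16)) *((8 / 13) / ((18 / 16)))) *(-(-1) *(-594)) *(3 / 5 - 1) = -1949.54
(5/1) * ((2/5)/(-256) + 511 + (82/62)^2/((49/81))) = 2569.45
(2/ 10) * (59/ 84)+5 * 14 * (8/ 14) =16859/ 420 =40.14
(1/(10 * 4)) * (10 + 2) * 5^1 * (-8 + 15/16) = -339/32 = -10.59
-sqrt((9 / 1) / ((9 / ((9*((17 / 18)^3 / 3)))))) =-17*sqrt(102) / 108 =-1.59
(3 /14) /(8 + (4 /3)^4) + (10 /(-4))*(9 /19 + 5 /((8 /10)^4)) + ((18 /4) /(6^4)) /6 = -6582282695 /207760896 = -31.68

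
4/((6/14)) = 28/3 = 9.33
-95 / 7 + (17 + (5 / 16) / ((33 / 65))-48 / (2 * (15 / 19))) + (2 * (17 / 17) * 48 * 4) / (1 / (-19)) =-135317137 / 18480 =-7322.36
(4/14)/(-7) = -2/49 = -0.04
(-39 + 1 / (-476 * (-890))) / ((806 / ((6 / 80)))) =-49565877 / 13658153600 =-0.00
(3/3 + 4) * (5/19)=1.32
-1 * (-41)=41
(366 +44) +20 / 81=33230 / 81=410.25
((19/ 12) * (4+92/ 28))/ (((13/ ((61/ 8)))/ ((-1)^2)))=19703/ 2912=6.77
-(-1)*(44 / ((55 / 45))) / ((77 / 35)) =180 / 11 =16.36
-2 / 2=-1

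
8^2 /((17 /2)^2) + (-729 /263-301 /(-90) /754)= -9705056473 /5157835020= -1.88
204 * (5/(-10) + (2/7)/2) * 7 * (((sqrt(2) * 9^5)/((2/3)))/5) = -9034497 * sqrt(2) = -12776708.19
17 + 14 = 31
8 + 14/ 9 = 86/ 9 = 9.56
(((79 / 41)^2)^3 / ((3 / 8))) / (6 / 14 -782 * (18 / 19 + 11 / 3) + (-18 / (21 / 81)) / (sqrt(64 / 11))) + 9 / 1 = 14329970498369354976 * sqrt(11) / 157475641398858767453485 + 1411323696981421001178901 / 157475641398858767453485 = 8.96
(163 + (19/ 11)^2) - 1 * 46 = 14518/ 121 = 119.98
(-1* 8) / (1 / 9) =-72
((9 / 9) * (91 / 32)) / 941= 91 / 30112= 0.00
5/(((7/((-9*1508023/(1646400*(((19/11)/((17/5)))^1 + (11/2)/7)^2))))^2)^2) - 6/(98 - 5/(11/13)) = 1.16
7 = 7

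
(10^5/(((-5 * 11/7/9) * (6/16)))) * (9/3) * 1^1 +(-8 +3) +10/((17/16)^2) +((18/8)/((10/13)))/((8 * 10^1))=-9321944380057/10172800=-916359.74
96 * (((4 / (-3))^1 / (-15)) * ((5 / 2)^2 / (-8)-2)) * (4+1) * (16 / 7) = -5696 / 21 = -271.24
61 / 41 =1.49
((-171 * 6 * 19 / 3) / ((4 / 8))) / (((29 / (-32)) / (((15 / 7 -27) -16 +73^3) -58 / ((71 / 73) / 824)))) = 70240544168832 / 14413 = 4873415955.65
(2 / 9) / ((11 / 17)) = 34 / 99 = 0.34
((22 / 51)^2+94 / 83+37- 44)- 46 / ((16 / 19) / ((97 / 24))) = -3128851789 / 13816512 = -226.46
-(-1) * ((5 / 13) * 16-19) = -167 / 13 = -12.85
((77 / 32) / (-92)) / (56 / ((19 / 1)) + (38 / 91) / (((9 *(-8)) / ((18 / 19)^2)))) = -133133 / 14976128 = -0.01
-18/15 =-6/5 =-1.20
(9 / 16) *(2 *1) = 1.12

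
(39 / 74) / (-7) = -39 / 518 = -0.08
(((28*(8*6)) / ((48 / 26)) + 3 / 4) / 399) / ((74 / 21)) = 2915 / 5624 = 0.52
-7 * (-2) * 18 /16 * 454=14301 /2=7150.50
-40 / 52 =-10 / 13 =-0.77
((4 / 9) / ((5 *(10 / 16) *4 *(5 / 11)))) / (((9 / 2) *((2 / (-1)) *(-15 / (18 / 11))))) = 16 / 16875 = 0.00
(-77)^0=1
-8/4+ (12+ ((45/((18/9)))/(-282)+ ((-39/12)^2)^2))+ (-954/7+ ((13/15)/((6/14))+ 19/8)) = -39423931/3790080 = -10.40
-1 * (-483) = 483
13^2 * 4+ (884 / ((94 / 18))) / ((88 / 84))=837.58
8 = 8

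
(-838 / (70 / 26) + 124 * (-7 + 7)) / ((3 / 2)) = -21788 / 105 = -207.50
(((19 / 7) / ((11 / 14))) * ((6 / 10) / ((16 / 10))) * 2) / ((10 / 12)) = 171 / 55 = 3.11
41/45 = 0.91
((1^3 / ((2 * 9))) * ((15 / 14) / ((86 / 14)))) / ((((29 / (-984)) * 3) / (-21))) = 2870 / 1247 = 2.30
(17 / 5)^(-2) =25 / 289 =0.09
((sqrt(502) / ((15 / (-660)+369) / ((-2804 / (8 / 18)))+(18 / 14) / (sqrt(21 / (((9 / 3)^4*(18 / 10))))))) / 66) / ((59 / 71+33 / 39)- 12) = -25459858783359*sqrt(52710) / 601975418914428241- 18015077564575*sqrt(502) / 2407901675657712964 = -0.01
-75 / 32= -2.34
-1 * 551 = -551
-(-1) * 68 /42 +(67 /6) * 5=2413 /42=57.45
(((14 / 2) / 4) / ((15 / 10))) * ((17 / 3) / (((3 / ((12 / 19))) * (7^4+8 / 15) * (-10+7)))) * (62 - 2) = -1400 / 120783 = -0.01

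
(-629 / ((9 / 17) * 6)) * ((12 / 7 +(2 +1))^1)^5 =-15499065087 / 33614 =-461089.58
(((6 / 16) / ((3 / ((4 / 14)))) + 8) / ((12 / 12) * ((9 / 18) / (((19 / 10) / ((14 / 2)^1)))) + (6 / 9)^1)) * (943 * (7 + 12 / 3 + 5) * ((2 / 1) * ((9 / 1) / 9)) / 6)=16125300 / 1001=16109.19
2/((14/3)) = 0.43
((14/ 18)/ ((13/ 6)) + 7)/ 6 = 1.23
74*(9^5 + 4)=4369922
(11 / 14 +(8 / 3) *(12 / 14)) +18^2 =4579 / 14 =327.07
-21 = -21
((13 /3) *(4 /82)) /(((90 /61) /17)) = 2.44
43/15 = 2.87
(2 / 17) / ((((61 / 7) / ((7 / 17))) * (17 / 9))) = 882 / 299693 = 0.00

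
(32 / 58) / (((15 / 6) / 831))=26592 / 145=183.39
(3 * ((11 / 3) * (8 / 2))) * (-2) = -88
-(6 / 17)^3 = -0.04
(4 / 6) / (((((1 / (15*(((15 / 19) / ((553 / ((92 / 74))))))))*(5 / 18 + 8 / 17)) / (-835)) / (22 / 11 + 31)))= -58179627000 / 89025811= -653.51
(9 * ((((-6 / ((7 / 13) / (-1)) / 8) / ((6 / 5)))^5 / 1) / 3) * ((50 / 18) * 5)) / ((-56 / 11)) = -17.24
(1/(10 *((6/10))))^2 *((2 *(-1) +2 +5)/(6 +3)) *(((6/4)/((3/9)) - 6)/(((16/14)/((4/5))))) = -7/432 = -0.02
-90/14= -45/7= -6.43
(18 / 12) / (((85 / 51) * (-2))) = -9 / 20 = -0.45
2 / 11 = 0.18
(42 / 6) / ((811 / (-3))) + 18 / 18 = 790 / 811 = 0.97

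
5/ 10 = 1/ 2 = 0.50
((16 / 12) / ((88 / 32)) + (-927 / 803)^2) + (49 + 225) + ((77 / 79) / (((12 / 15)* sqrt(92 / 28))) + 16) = 385* sqrt(161) / 7268 + 564499721 / 1934427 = 292.49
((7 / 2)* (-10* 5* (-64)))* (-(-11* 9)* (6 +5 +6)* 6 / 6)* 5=94248000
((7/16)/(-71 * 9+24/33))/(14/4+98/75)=-825/5785304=-0.00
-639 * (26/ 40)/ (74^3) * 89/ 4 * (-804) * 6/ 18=6.11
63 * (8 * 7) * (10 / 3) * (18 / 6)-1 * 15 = 35265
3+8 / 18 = 31 / 9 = 3.44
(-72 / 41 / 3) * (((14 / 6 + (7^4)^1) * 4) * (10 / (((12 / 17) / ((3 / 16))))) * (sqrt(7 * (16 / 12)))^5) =-960948800 * sqrt(21) / 1107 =-3977977.07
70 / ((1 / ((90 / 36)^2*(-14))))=-6125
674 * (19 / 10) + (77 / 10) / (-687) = 1759529 / 1374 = 1280.59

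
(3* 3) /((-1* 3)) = -3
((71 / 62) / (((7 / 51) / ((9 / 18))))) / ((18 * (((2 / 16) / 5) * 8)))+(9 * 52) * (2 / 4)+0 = 1224707 / 5208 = 235.16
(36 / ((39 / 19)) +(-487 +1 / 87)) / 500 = -132737 / 141375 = -0.94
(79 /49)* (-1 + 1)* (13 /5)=0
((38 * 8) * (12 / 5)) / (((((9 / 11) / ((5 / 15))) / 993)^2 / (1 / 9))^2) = 213705790919363776 / 885735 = 241275088959.30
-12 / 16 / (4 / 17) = -51 / 16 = -3.19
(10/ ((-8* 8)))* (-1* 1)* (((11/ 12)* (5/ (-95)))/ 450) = -11/ 656640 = -0.00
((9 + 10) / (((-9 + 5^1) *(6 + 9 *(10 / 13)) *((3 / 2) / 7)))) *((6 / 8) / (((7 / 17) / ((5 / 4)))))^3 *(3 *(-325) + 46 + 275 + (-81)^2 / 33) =2278518591375 / 247267328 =9214.80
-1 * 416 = -416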